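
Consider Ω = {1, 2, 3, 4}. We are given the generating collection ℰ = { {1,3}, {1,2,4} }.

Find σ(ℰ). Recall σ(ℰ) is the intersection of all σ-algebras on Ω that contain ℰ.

Answer: σ(ℰ) = { ∅, {1}, {3}, {1,3}, {2,4}, {1,2,4}, {2,3,4}, Ω }

Derivation:
Begin from { ∅, {1,3}, {1,2,4}, Ω } (that is, ℰ plus ∅ and Ω).
Iteration 1. New:
  {3}  = {1,2,4}ᶜ
  {2,4}  = {1,3}ᶜ
  — 6 sets.
Iteration 2: +1 →
  {2,3,4}  = {3} ∪ {2,4}
  — 7 sets.
Iteration 3: 1 new —
  {1}  = {2,3,4}ᶜ
  — 8 sets.
Iteration 4: already closed under ᶜ and ∪.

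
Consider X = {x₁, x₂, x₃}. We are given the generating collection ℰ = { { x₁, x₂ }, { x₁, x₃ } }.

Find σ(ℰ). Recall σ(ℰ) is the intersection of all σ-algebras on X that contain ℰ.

σ(ℰ) = { {}, { x₁ }, { x₂ }, { x₃ }, { x₁, x₂ }, { x₁, x₃ }, { x₂, x₃ }, X }

Working:
Begin from { {}, { x₁, x₂ }, { x₁, x₃ }, X } (that is, ℰ plus ∅ and X).
Pass 1. New:
  { x₂ }  = { x₁, x₃ }ᶜ
  { x₃ }  = { x₁, x₂ }ᶜ
Pass 2: 1 new —
  { x₂, x₃ }  = { x₃ } ∪ { x₂ }
Pass 3. New:
  { x₁ }  = { x₂, x₃ }ᶜ
Pass 4 adds nothing — fixpoint reached.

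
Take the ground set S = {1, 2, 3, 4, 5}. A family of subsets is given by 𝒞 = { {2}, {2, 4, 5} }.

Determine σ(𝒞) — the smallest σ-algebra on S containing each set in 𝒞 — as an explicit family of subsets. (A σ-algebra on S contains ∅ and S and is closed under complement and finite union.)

Initial family (4 sets): { {}, {2}, {2, 4, 5}, S }.
Pass 1 (2 new):
  {1, 3}  = complement {2, 4, 5}
  {1, 3, 4, 5}  = complement {2}
Pass 2: 1 new —
  {1, 2, 3}  = {1, 3} ∪ {2}
Pass 3: +1 →
  {4, 5}  = complement {1, 2, 3}
Pass 4: closed — nothing new.

Hence σ(𝒞) has 8 members: { {}, {2}, {1, 3}, {4, 5}, {1, 2, 3}, {2, 4, 5}, {1, 3, 4, 5}, S }.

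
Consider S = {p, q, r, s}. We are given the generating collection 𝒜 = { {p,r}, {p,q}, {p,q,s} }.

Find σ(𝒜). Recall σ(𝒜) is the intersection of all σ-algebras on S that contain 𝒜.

Seed the family with 𝒜 together with ∅ and S: { {}, {p,q}, {p,r}, {p,q,s}, S }.
Step 1. New:
  {r}  = S∖{p,q,s}
  {q,s}  = S∖{p,r}
  {r,s}  = S∖{p,q}
  {p,q,r}  = {p,q} ∪ {p,r}
Step 2: +3 →
  {s}  = S∖{p,q,r}
  {p,r,s}  = {r,s} ∪ {p,r}
  {q,r,s}  = {r,s} ∪ {q,s}
Step 3 (2 new):
  {p}  = S∖{q,r,s}
  {q}  = S∖{p,r,s}
Step 4 adds 2:
  {p,s}  = {s} ∪ {p}
  {q,r}  = {r} ∪ {q}
Step 5: stable.

|σ(𝒜)| = 16.  σ(𝒜) = { {}, {p}, {q}, {r}, {s}, {p,q}, {p,r}, {p,s}, {q,r}, {q,s}, {r,s}, {p,q,r}, {p,q,s}, {p,r,s}, {q,r,s}, S }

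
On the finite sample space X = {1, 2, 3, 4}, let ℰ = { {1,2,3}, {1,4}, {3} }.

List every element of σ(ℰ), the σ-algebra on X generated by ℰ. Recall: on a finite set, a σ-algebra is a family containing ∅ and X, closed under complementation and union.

Begin from { ∅, {3}, {1,4}, {1,2,3}, X } (that is, ℰ plus ∅ and X).
Step 1 adds 4:
  {4}  = ᶜ of {1,2,3}
  {2,3}  = ᶜ of {1,4}
  {1,2,4}  = ᶜ of {3}
  {1,3,4}  = {3} ∪ {1,4}
Step 2: 3 new —
  {2}  = ᶜ of {1,3,4}
  {3,4}  = {3} ∪ {4}
  {2,3,4}  = {2,3} ∪ {4}
Step 3: 3 new —
  {1}  = ᶜ of {2,3,4}
  {1,2}  = ᶜ of {3,4}
  {2,4}  = {4} ∪ {2}
Step 4. New:
  {1,3}  = ᶜ of {2,4}
Step 5: already closed under ᶜ and ∪.

Therefore σ(ℰ) = { ∅, {1}, {2}, {3}, {4}, {1,2}, {1,3}, {1,4}, {2,3}, {2,4}, {3,4}, {1,2,3}, {1,2,4}, {1,3,4}, {2,3,4}, X } (|σ(ℰ)| = 16).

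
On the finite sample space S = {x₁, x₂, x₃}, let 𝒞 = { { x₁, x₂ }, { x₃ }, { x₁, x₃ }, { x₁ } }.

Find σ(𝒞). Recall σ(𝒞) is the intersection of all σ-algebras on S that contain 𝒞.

Initial family (6 sets): { ∅, { x₁ }, { x₃ }, { x₁, x₂ }, { x₁, x₃ }, S }.
Round 1 adds 2:
  { x₂ }  = S∖{ x₁, x₃ }
  { x₂, x₃ }  = S∖{ x₁ }
Round 2: stable.

|σ(𝒞)| = 8.  σ(𝒞) = { ∅, { x₁ }, { x₂ }, { x₃ }, { x₁, x₂ }, { x₁, x₃ }, { x₂, x₃ }, S }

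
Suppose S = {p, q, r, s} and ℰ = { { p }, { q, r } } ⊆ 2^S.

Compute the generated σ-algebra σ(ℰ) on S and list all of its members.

σ(ℰ) (8 sets): { ∅, { p }, { s }, { p, s }, { q, r }, { p, q, r }, { q, r, s }, S }

Working:
Begin from { ∅, { p }, { q, r }, S } (that is, ℰ plus ∅ and S).
Iteration 1 adds 3:
  { p, s }  = ᶜ of { q, r }
  { p, q, r }  = { q, r } ∪ { p }
  { q, r, s }  = ᶜ of { p }
  (now 7)
Iteration 2: 1 new —
  { s }  = ᶜ of { p, q, r }
  (now 8)
Iteration 3: stable.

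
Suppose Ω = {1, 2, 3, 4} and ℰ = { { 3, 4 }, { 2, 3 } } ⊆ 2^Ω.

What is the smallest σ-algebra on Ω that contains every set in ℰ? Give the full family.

Seed the family with ℰ together with ∅ and Ω: { {}, { 2, 3 }, { 3, 4 }, Ω }.
Pass 1 (3 new):
  { 1, 2 }  = complement { 3, 4 }
  { 1, 4 }  = complement { 2, 3 }
  { 2, 3, 4 }  = { 3, 4 } ∪ { 2, 3 }
Pass 2. New:
  { 1 }  = complement { 2, 3, 4 }
  { 1, 2, 3 }  = { 2, 3 } ∪ { 1, 2 }
  { 1, 2, 4 }  = { 1, 4 } ∪ { 1, 2 }
  { 1, 3, 4 }  = { 3, 4 } ∪ { 1, 4 }
Pass 3. New:
  { 2 }  = complement { 1, 3, 4 }
  { 3 }  = complement { 1, 2, 4 }
  { 4 }  = complement { 1, 2, 3 }
Pass 4: 2 new —
  { 1, 3 }  = { 3 } ∪ { 1 }
  { 2, 4 }  = { 4 } ∪ { 2 }
Pass 5: closed — nothing new.

|σ(ℰ)| = 16.  σ(ℰ) = { {}, { 1 }, { 2 }, { 3 }, { 4 }, { 1, 2 }, { 1, 3 }, { 1, 4 }, { 2, 3 }, { 2, 4 }, { 3, 4 }, { 1, 2, 3 }, { 1, 2, 4 }, { 1, 3, 4 }, { 2, 3, 4 }, Ω }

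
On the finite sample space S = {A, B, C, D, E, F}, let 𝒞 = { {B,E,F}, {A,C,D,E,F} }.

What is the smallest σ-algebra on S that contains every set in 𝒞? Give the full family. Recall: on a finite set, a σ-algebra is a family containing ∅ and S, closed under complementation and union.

Answer: σ(𝒞) = { {}, {B}, {E,F}, {A,C,D}, {B,E,F}, {A,B,C,D}, {A,C,D,E,F}, S }

Derivation:
Take S₀ = 𝒞 ∪ {∅, S} = { {}, {B,E,F}, {A,C,D,E,F}, S }.
Iteration 1 adds 2:
  {B}  = S∖{A,C,D,E,F}
  {A,C,D}  = S∖{B,E,F}
  |family| = 6
Iteration 2: 1 new —
  {A,B,C,D}  = {A,C,D} ∪ {B}
  |family| = 7
Iteration 3. New:
  {E,F}  = S∖{A,B,C,D}
  |family| = 8
Iteration 4: closed — nothing new.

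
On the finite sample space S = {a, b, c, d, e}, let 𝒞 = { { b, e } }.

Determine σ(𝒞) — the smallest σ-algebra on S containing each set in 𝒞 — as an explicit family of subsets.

Answer: σ(𝒞) = { {  }, { b, e }, { a, c, d }, S }

Derivation:
Begin from { {  }, { b, e }, S } (that is, 𝒞 plus ∅ and S).
Pass 1. New:
  { a, c, d }  = { b, e }ᶜ
  |family| = 4
Pass 2: stable.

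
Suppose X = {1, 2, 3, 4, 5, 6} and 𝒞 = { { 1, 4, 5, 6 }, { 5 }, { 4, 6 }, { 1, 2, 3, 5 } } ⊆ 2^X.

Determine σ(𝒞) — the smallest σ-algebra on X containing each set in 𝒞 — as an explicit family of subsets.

σ(𝒞) (16 sets): { {}, { 1 }, { 5 }, { 1, 5 }, { 2, 3 }, { 4, 6 }, { 1, 2, 3 }, { 1, 4, 6 }, { 2, 3, 5 }, { 4, 5, 6 }, { 1, 2, 3, 5 }, { 1, 4, 5, 6 }, { 2, 3, 4, 6 }, { 1, 2, 3, 4, 6 }, { 2, 3, 4, 5, 6 }, X }

Derivation:
Initial family (6 sets): { {}, { 5 }, { 4, 6 }, { 1, 2, 3, 5 }, { 1, 4, 5, 6 }, X }.
Round 1 (3 new):
  { 2, 3 }  = { 1, 4, 5, 6 }ᶜ
  { 4, 5, 6 }  = { 4, 6 } ∪ { 5 }
  { 1, 2, 3, 4, 6 }  = { 5 }ᶜ
Round 2 adds 4:
  { 1, 2, 3 }  = { 4, 5, 6 }ᶜ
  { 2, 3, 5 }  = { 5 } ∪ { 2, 3 }
  { 2, 3, 4, 6 }  = { 2, 3 } ∪ { 4, 6 }
  { 2, 3, 4, 5, 6 }  = { 2, 3 } ∪ { 4, 5, 6 }
Round 3. New:
  { 1 }  = { 2, 3, 4, 5, 6 }ᶜ
  { 1, 5 }  = { 2, 3, 4, 6 }ᶜ
  { 1, 4, 6 }  = { 2, 3, 5 }ᶜ
Round 4: already closed under ᶜ and ∪.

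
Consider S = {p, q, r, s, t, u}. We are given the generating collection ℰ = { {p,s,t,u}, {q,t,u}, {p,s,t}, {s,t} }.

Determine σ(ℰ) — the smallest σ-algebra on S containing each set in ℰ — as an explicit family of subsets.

σ(ℰ) (64 sets): { ∅, {p}, {q}, {r}, {s}, {t}, {u}, {p,q}, {p,r}, {p,s}, {p,t}, {p,u}, {q,r}, {q,s}, {q,t}, {q,u}, {r,s}, {r,t}, {r,u}, {s,t}, {s,u}, {t,u}, {p,q,r}, {p,q,s}, {p,q,t}, {p,q,u}, {p,r,s}, {p,r,t}, {p,r,u}, {p,s,t}, {p,s,u}, {p,t,u}, {q,r,s}, {q,r,t}, {q,r,u}, {q,s,t}, {q,s,u}, {q,t,u}, {r,s,t}, {r,s,u}, {r,t,u}, {s,t,u}, {p,q,r,s}, {p,q,r,t}, {p,q,r,u}, {p,q,s,t}, {p,q,s,u}, {p,q,t,u}, {p,r,s,t}, {p,r,s,u}, {p,r,t,u}, {p,s,t,u}, {q,r,s,t}, {q,r,s,u}, {q,r,t,u}, {q,s,t,u}, {r,s,t,u}, {p,q,r,s,t}, {p,q,r,s,u}, {p,q,r,t,u}, {p,q,s,t,u}, {p,r,s,t,u}, {q,r,s,t,u}, S }

Check:
Initial family (6 sets): { ∅, {s,t}, {p,s,t}, {q,t,u}, {p,s,t,u}, S }.
Pass 1: +6 →
  {q,r}  = ᶜ of {p,s,t,u}
  {p,r,s}  = ᶜ of {q,t,u}
  {q,r,u}  = ᶜ of {p,s,t}
  {p,q,r,u}  = ᶜ of {s,t}
  {q,s,t,u}  = {s,t} ∪ {q,t,u}
  {p,q,s,t,u}  = {p,s,t} ∪ {q,t,u}
  |family| = 12
Pass 2. New:
  {r}  = ᶜ of {p,q,s,t,u}
  {p,r}  = ᶜ of {q,s,t,u}
  {p,q,r,s}  = {p,r,s} ∪ {q,r}
  {p,r,s,t}  = {p,s,t} ∪ {p,r,s}
  {q,r,s,t}  = {s,t} ∪ {q,r}
  {q,r,t,u}  = {q,r,u} ∪ {q,t,u}
  {p,q,r,s,t}  = {p,s,t} ∪ {q,r}
  {p,q,r,s,u}  = {q,r,u} ∪ {p,r,s}
  {p,q,r,t,u}  = {q,t,u} ∪ {p,q,r,u}
  {p,r,s,t,u}  = {p,s,t,u} ∪ {p,r,s}
  {q,r,s,t,u}  = {q,r,u} ∪ {s,t}
  |family| = 23
Pass 3 (11 new):
  {p}  = ᶜ of {q,r,s,t,u}
  {q}  = ᶜ of {p,r,s,t,u}
  {s}  = ᶜ of {p,q,r,t,u}
  {t}  = ᶜ of {p,q,r,s,u}
  {u}  = ᶜ of {p,q,r,s,t}
  {p,s}  = ᶜ of {q,r,t,u}
  {p,u}  = ᶜ of {q,r,s,t}
  {q,u}  = ᶜ of {p,r,s,t}
  {t,u}  = ᶜ of {p,q,r,s}
  {p,q,r}  = {p,r} ∪ {q,r}
  {r,s,t}  = {s,t} ∪ {r}
  |family| = 34
Pass 4: 28 new —
  {p,q}  = {p} ∪ {q}
  {p,t}  = {p} ∪ {t}
  {q,s}  = {q} ∪ {s}
  {q,t}  = {q} ∪ {t}
  {r,s}  = {r} ∪ {s}
  {r,t}  = {t} ∪ {r}
  {r,u}  = {u} ∪ {r}
  {s,u}  = {u} ∪ {s}
  {p,q,s}  = {q} ∪ {p,s}
  {p,q,u}  = ᶜ of {r,s,t}
  {p,r,t}  = {t} ∪ {p,r}
  {p,r,u}  = {p,u} ∪ {r}
  {p,s,u}  = {p,u} ∪ {p,s}
  {p,t,u}  = {t,u} ∪ {p}
  {q,r,s}  = {q,r} ∪ {s}
  {q,r,t}  = {t} ∪ {q,r}
  {q,s,t}  = {q} ∪ {s,t}
  {q,s,u}  = {q,u} ∪ {s}
  {r,t,u}  = {t,u} ∪ {r}
  {s,t,u}  = ᶜ of {p,q,r}
  {p,q,r,t}  = {p,q,r} ∪ {t}
  {p,q,s,t}  = {p,s,t} ∪ {q}
  {p,q,s,u}  = {q,u} ∪ {p,s}
  {p,q,t,u}  = {p} ∪ {q,t,u}
  {p,r,s,u}  = {p,u} ∪ {p,r,s}
  {p,r,t,u}  = {t,u} ∪ {p,r}
  {q,r,s,u}  = {q,r,u} ∪ {s}
  {r,s,t,u}  = {r,s,t} ∪ {t,u}
  |family| = 62
Pass 5 adds 2:
  {p,q,t}  = {q,t} ∪ {p,t}
  {r,s,u}  = {r,s} ∪ {s,u}
  |family| = 64
Pass 6: already closed under ᶜ and ∪.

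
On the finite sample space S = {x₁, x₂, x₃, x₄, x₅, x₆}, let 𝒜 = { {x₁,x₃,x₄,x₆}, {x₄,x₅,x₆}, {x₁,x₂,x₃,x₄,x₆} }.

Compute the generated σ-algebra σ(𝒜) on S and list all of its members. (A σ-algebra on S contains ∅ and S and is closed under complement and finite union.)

σ(𝒜) = { {}, {x₂}, {x₅}, {x₁,x₃}, {x₂,x₅}, {x₄,x₆}, {x₁,x₂,x₃}, {x₁,x₃,x₅}, {x₂,x₄,x₆}, {x₄,x₅,x₆}, {x₁,x₂,x₃,x₅}, {x₁,x₃,x₄,x₆}, {x₂,x₄,x₅,x₆}, {x₁,x₂,x₃,x₄,x₆}, {x₁,x₃,x₄,x₅,x₆}, S }

Derivation:
Start: 𝒜 ∪ {∅, S} = { {}, {x₄,x₅,x₆}, {x₁,x₃,x₄,x₆}, {x₁,x₂,x₃,x₄,x₆}, S }.
Round 1: 4 new —
  {x₅}  = {x₁,x₂,x₃,x₄,x₆}ᶜ
  {x₂,x₅}  = {x₁,x₃,x₄,x₆}ᶜ
  {x₁,x₂,x₃}  = {x₄,x₅,x₆}ᶜ
  {x₁,x₃,x₄,x₅,x₆}  = {x₁,x₃,x₄,x₆} ∪ {x₄,x₅,x₆}
  |family| = 9
Round 2 adds 3:
  {x₂}  = {x₁,x₃,x₄,x₅,x₆}ᶜ
  {x₁,x₂,x₃,x₅}  = {x₂,x₅} ∪ {x₁,x₂,x₃}
  {x₂,x₄,x₅,x₆}  = {x₂,x₅} ∪ {x₄,x₅,x₆}
  |family| = 12
Round 3 (2 new):
  {x₁,x₃}  = {x₂,x₄,x₅,x₆}ᶜ
  {x₄,x₆}  = {x₁,x₂,x₃,x₅}ᶜ
  |family| = 14
Round 4: 2 new —
  {x₁,x₃,x₅}  = {x₁,x₃} ∪ {x₅}
  {x₂,x₄,x₆}  = {x₂} ∪ {x₄,x₆}
  |family| = 16
Round 5: no new sets; the family is a σ-algebra.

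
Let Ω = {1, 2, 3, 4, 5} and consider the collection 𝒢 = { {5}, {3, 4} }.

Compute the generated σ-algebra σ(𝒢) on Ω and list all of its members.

Answer: σ(𝒢) = { {}, {5}, {1, 2}, {3, 4}, {1, 2, 5}, {3, 4, 5}, {1, 2, 3, 4}, Ω }

Derivation:
Initial family (4 sets): { {}, {5}, {3, 4}, Ω }.
Round 1: 3 new —
  {1, 2, 5}  = {3, 4}ᶜ
  {3, 4, 5}  = {3, 4} ∪ {5}
  {1, 2, 3, 4}  = {5}ᶜ
  — 7 sets.
Round 2 adds 1:
  {1, 2}  = {3, 4, 5}ᶜ
  — 8 sets.
After Round 3 the family is unchanged; done.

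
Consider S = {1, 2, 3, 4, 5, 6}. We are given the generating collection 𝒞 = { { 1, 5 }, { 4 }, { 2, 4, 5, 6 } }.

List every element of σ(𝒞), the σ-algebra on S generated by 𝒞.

Answer: σ(𝒞) = { ∅, { 1 }, { 3 }, { 4 }, { 5 }, { 1, 3 }, { 1, 4 }, { 1, 5 }, { 2, 6 }, { 3, 4 }, { 3, 5 }, { 4, 5 }, { 1, 2, 6 }, { 1, 3, 4 }, { 1, 3, 5 }, { 1, 4, 5 }, { 2, 3, 6 }, { 2, 4, 6 }, { 2, 5, 6 }, { 3, 4, 5 }, { 1, 2, 3, 6 }, { 1, 2, 4, 6 }, { 1, 2, 5, 6 }, { 1, 3, 4, 5 }, { 2, 3, 4, 6 }, { 2, 3, 5, 6 }, { 2, 4, 5, 6 }, { 1, 2, 3, 4, 6 }, { 1, 2, 3, 5, 6 }, { 1, 2, 4, 5, 6 }, { 2, 3, 4, 5, 6 }, S }

Working:
Begin from { ∅, { 4 }, { 1, 5 }, { 2, 4, 5, 6 }, S } (that is, 𝒞 plus ∅ and S).
Iteration 1: 5 new —
  { 1, 3 }  = { 2, 4, 5, 6 }ᶜ
  { 1, 4, 5 }  = { 1, 5 } ∪ { 4 }
  { 2, 3, 4, 6 }  = { 1, 5 }ᶜ
  { 1, 2, 3, 5, 6 }  = { 4 }ᶜ
  { 1, 2, 4, 5, 6 }  = { 2, 4, 5, 6 } ∪ { 1, 5 }
  (now 10)
Iteration 2 adds 7:
  { 3 }  = { 1, 2, 4, 5, 6 }ᶜ
  { 1, 3, 4 }  = { 1, 3 } ∪ { 4 }
  { 1, 3, 5 }  = { 1, 3 } ∪ { 1, 5 }
  { 2, 3, 6 }  = { 1, 4, 5 }ᶜ
  { 1, 3, 4, 5 }  = { 1, 4, 5 } ∪ { 1, 3 }
  { 1, 2, 3, 4, 6 }  = { 2, 3, 4, 6 } ∪ { 1, 3 }
  { 2, 3, 4, 5, 6 }  = { 2, 4, 5, 6 } ∪ { 2, 3, 4, 6 }
  (now 17)
Iteration 3: +7 →
  { 1 }  = { 2, 3, 4, 5, 6 }ᶜ
  { 5 }  = { 1, 2, 3, 4, 6 }ᶜ
  { 2, 6 }  = { 1, 3, 4, 5 }ᶜ
  { 3, 4 }  = { 3 } ∪ { 4 }
  { 2, 4, 6 }  = { 1, 3, 5 }ᶜ
  { 2, 5, 6 }  = { 1, 3, 4 }ᶜ
  { 1, 2, 3, 6 }  = { 1, 3 } ∪ { 2, 3, 6 }
  (now 24)
Iteration 4 (8 new):
  { 1, 4 }  = { 1 } ∪ { 4 }
  { 3, 5 }  = { 5 } ∪ { 3 }
  { 4, 5 }  = { 1, 2, 3, 6 }ᶜ
  { 1, 2, 6 }  = { 1 } ∪ { 2, 6 }
  { 3, 4, 5 }  = { 3, 4 } ∪ { 5 }
  { 1, 2, 4, 6 }  = { 2, 4, 6 } ∪ { 1 }
  { 1, 2, 5, 6 }  = { 3, 4 }ᶜ
  { 2, 3, 5, 6 }  = { 2, 3, 6 } ∪ { 2, 5, 6 }
  (now 32)
Iteration 5: already closed under ᶜ and ∪.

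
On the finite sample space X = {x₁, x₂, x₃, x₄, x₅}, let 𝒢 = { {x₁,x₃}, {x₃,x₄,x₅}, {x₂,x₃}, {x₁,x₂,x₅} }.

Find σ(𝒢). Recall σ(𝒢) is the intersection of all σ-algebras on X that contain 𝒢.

Seed the family with 𝒢 together with ∅ and X: { {}, {x₁,x₃}, {x₂,x₃}, {x₁,x₂,x₅}, {x₃,x₄,x₅}, X }.
Iteration 1 adds 8:
  {x₁,x₂}  = {x₃,x₄,x₅}ᶜ
  {x₃,x₄}  = {x₁,x₂,x₅}ᶜ
  {x₁,x₂,x₃}  = {x₂,x₃} ∪ {x₁,x₃}
  {x₁,x₄,x₅}  = {x₂,x₃}ᶜ
  {x₂,x₄,x₅}  = {x₁,x₃}ᶜ
  {x₁,x₂,x₃,x₅}  = {x₁,x₂,x₅} ∪ {x₂,x₃}
  {x₁,x₃,x₄,x₅}  = {x₃,x₄,x₅} ∪ {x₁,x₃}
  {x₂,x₃,x₄,x₅}  = {x₃,x₄,x₅} ∪ {x₂,x₃}
  [14 total]
Iteration 2: +8 →
  {x₁}  = {x₂,x₃,x₄,x₅}ᶜ
  {x₂}  = {x₁,x₃,x₄,x₅}ᶜ
  {x₄}  = {x₁,x₂,x₃,x₅}ᶜ
  {x₄,x₅}  = {x₁,x₂,x₃}ᶜ
  {x₁,x₃,x₄}  = {x₃,x₄} ∪ {x₁,x₃}
  {x₂,x₃,x₄}  = {x₃,x₄} ∪ {x₂,x₃}
  {x₁,x₂,x₃,x₄}  = {x₃,x₄} ∪ {x₁,x₂,x₃}
  {x₁,x₂,x₄,x₅}  = {x₁,x₄,x₅} ∪ {x₁,x₂}
  [22 total]
Iteration 3: +7 →
  {x₃}  = {x₁,x₂,x₄,x₅}ᶜ
  {x₅}  = {x₁,x₂,x₃,x₄}ᶜ
  {x₁,x₄}  = {x₄} ∪ {x₁}
  {x₁,x₅}  = {x₂,x₃,x₄}ᶜ
  {x₂,x₄}  = {x₂} ∪ {x₄}
  {x₂,x₅}  = {x₁,x₃,x₄}ᶜ
  {x₁,x₂,x₄}  = {x₁,x₂} ∪ {x₄}
  [29 total]
Iteration 4 adds 3:
  {x₃,x₅}  = {x₁,x₂,x₄}ᶜ
  {x₁,x₃,x₅}  = {x₂,x₄}ᶜ
  {x₂,x₃,x₅}  = {x₁,x₄}ᶜ
  [32 total]
After Iteration 5 the family is unchanged; done.

Therefore σ(𝒢) = { {}, {x₁}, {x₂}, {x₃}, {x₄}, {x₅}, {x₁,x₂}, {x₁,x₃}, {x₁,x₄}, {x₁,x₅}, {x₂,x₃}, {x₂,x₄}, {x₂,x₅}, {x₃,x₄}, {x₃,x₅}, {x₄,x₅}, {x₁,x₂,x₃}, {x₁,x₂,x₄}, {x₁,x₂,x₅}, {x₁,x₃,x₄}, {x₁,x₃,x₅}, {x₁,x₄,x₅}, {x₂,x₃,x₄}, {x₂,x₃,x₅}, {x₂,x₄,x₅}, {x₃,x₄,x₅}, {x₁,x₂,x₃,x₄}, {x₁,x₂,x₃,x₅}, {x₁,x₂,x₄,x₅}, {x₁,x₃,x₄,x₅}, {x₂,x₃,x₄,x₅}, X } (|σ(𝒢)| = 32).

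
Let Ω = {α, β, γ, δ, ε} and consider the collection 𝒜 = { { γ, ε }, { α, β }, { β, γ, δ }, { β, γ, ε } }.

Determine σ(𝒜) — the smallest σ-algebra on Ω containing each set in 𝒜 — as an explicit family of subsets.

σ(𝒜) = { {  }, { α }, { β }, { γ }, { δ }, { ε }, { α, β }, { α, γ }, { α, δ }, { α, ε }, { β, γ }, { β, δ }, { β, ε }, { γ, δ }, { γ, ε }, { δ, ε }, { α, β, γ }, { α, β, δ }, { α, β, ε }, { α, γ, δ }, { α, γ, ε }, { α, δ, ε }, { β, γ, δ }, { β, γ, ε }, { β, δ, ε }, { γ, δ, ε }, { α, β, γ, δ }, { α, β, γ, ε }, { α, β, δ, ε }, { α, γ, δ, ε }, { β, γ, δ, ε }, Ω }

Working:
Initial family (6 sets): { {  }, { α, β }, { γ, ε }, { β, γ, δ }, { β, γ, ε }, Ω }.
Iteration 1 adds 7:
  { α, δ }  = Ω∖{ β, γ, ε }
  { α, ε }  = Ω∖{ β, γ, δ }
  { α, β, δ }  = Ω∖{ γ, ε }
  { γ, δ, ε }  = Ω∖{ α, β }
  { α, β, γ, δ }  = { β, γ, δ } ∪ { α, β }
  { α, β, γ, ε }  = { β, γ, ε } ∪ { α, β }
  { β, γ, δ, ε }  = { β, γ, ε } ∪ { β, γ, δ }
  — 13 sets.
Iteration 2 adds 8:
  { α }  = Ω∖{ β, γ, δ, ε }
  { δ }  = Ω∖{ α, β, γ, ε }
  { ε }  = Ω∖{ α, β, γ, δ }
  { α, β, ε }  = { α, β } ∪ { α, ε }
  { α, γ, ε }  = { α, ε } ∪ { γ, ε }
  { α, δ, ε }  = { α, δ } ∪ { α, ε }
  { α, β, δ, ε }  = { α, β, δ } ∪ { α, ε }
  { α, γ, δ, ε }  = { γ, δ, ε } ∪ { α, δ }
  — 21 sets.
Iteration 3. New:
  { β }  = Ω∖{ α, γ, δ, ε }
  { γ }  = Ω∖{ α, β, δ, ε }
  { β, γ }  = Ω∖{ α, δ, ε }
  { β, δ }  = Ω∖{ α, γ, ε }
  { γ, δ }  = Ω∖{ α, β, ε }
  { δ, ε }  = { ε } ∪ { δ }
  — 27 sets.
Iteration 4: 5 new —
  { α, γ }  = { γ } ∪ { α }
  { β, ε }  = { β } ∪ { ε }
  { α, β, γ }  = Ω∖{ δ, ε }
  { α, γ, δ }  = { γ, δ } ∪ { α, δ }
  { β, δ, ε }  = { β } ∪ { δ, ε }
  — 32 sets.
After Iteration 5 the family is unchanged; done.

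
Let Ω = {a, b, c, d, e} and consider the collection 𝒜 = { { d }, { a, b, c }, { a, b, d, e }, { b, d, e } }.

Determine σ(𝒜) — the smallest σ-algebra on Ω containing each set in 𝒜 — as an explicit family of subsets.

σ(𝒜) (32 sets): { {  }, { a }, { b }, { c }, { d }, { e }, { a, b }, { a, c }, { a, d }, { a, e }, { b, c }, { b, d }, { b, e }, { c, d }, { c, e }, { d, e }, { a, b, c }, { a, b, d }, { a, b, e }, { a, c, d }, { a, c, e }, { a, d, e }, { b, c, d }, { b, c, e }, { b, d, e }, { c, d, e }, { a, b, c, d }, { a, b, c, e }, { a, b, d, e }, { a, c, d, e }, { b, c, d, e }, Ω }

Derivation:
Initial family (6 sets): { {  }, { d }, { a, b, c }, { b, d, e }, { a, b, d, e }, Ω }.
Iteration 1 (5 new):
  { c }  = ᶜ of { a, b, d, e }
  { a, c }  = ᶜ of { b, d, e }
  { d, e }  = ᶜ of { a, b, c }
  { a, b, c, d }  = { a, b, c } ∪ { d }
  { a, b, c, e }  = ᶜ of { d }
  [11 total]
Iteration 2: +6 →
  { e }  = ᶜ of { a, b, c, d }
  { c, d }  = { c } ∪ { d }
  { a, c, d }  = { a, c } ∪ { d }
  { c, d, e }  = { d, e } ∪ { c }
  { a, c, d, e }  = { d, e } ∪ { a, c }
  { b, c, d, e }  = { c } ∪ { b, d, e }
  [17 total]
Iteration 3 adds 7:
  { a }  = ᶜ of { b, c, d, e }
  { b }  = ᶜ of { a, c, d, e }
  { a, b }  = ᶜ of { c, d, e }
  { b, e }  = ᶜ of { a, c, d }
  { c, e }  = { c } ∪ { e }
  { a, b, e }  = ᶜ of { c, d }
  { a, c, e }  = { a, c } ∪ { e }
  [24 total]
Iteration 4 (8 new):
  { a, d }  = { d } ∪ { a }
  { a, e }  = { e } ∪ { a }
  { b, c }  = { b } ∪ { c }
  { b, d }  = ᶜ of { a, c, e }
  { a, b, d }  = ᶜ of { c, e }
  { a, d, e }  = { d, e } ∪ { a }
  { b, c, d }  = { c, d } ∪ { b }
  { b, c, e }  = { b, e } ∪ { c }
  [32 total]
Iteration 5: no new sets; the family is a σ-algebra.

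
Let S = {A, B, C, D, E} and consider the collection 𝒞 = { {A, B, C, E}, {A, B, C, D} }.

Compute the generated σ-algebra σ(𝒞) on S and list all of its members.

σ(𝒞) = { ∅, {D}, {E}, {D, E}, {A, B, C}, {A, B, C, D}, {A, B, C, E}, S }

Trace:
Start: 𝒞 ∪ {∅, S} = { ∅, {A, B, C, D}, {A, B, C, E}, S }.
Pass 1: 2 new —
  {D}  = S∖{A, B, C, E}
  {E}  = S∖{A, B, C, D}
  — 6 sets.
Pass 2 (1 new):
  {D, E}  = {D} ∪ {E}
  — 7 sets.
Pass 3: 1 new —
  {A, B, C}  = S∖{D, E}
  — 8 sets.
Pass 4 adds nothing — fixpoint reached.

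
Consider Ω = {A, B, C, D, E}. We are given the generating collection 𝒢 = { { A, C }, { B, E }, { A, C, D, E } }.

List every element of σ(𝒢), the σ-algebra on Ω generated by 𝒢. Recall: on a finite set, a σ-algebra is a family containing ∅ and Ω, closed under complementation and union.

|σ(𝒢)| = 16.  σ(𝒢) = { {}, { B }, { D }, { E }, { A, C }, { B, D }, { B, E }, { D, E }, { A, B, C }, { A, C, D }, { A, C, E }, { B, D, E }, { A, B, C, D }, { A, B, C, E }, { A, C, D, E }, Ω }

Working:
Initial family (5 sets): { {}, { A, C }, { B, E }, { A, C, D, E }, Ω }.
Pass 1: 4 new —
  { B }  = Ω∖{ A, C, D, E }
  { A, C, D }  = Ω∖{ B, E }
  { B, D, E }  = Ω∖{ A, C }
  { A, B, C, E }  = { B, E } ∪ { A, C }
  — 9 sets.
Pass 2. New:
  { D }  = Ω∖{ A, B, C, E }
  { A, B, C }  = { B } ∪ { A, C }
  { A, B, C, D }  = { B } ∪ { A, C, D }
  — 12 sets.
Pass 3 (3 new):
  { E }  = Ω∖{ A, B, C, D }
  { B, D }  = { D } ∪ { B }
  { D, E }  = Ω∖{ A, B, C }
  — 15 sets.
Pass 4: +1 →
  { A, C, E }  = Ω∖{ B, D }
  — 16 sets.
Pass 5: closed — nothing new.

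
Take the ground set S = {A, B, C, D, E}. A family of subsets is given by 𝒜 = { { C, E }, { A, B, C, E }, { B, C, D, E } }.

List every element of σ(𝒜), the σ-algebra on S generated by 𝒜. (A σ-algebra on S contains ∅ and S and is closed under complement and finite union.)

Take S₀ = 𝒜 ∪ {∅, S} = { {}, { C, E }, { A, B, C, E }, { B, C, D, E }, S }.
Round 1. New:
  { A }  = complement { B, C, D, E }
  { D }  = complement { A, B, C, E }
  { A, B, D }  = complement { C, E }
  — 8 sets.
Round 2. New:
  { A, D }  = { D } ∪ { A }
  { A, C, E }  = { C, E } ∪ { A }
  { C, D, E }  = { D } ∪ { C, E }
  — 11 sets.
Round 3 (4 new):
  { A, B }  = complement { C, D, E }
  { B, D }  = complement { A, C, E }
  { B, C, E }  = complement { A, D }
  { A, C, D, E }  = { C, D, E } ∪ { A, D }
  — 15 sets.
Round 4. New:
  { B }  = complement { A, C, D, E }
  — 16 sets.
Round 5: no new sets; the family is a σ-algebra.

Hence σ(𝒜) has 16 members: { {}, { A }, { B }, { D }, { A, B }, { A, D }, { B, D }, { C, E }, { A, B, D }, { A, C, E }, { B, C, E }, { C, D, E }, { A, B, C, E }, { A, C, D, E }, { B, C, D, E }, S }.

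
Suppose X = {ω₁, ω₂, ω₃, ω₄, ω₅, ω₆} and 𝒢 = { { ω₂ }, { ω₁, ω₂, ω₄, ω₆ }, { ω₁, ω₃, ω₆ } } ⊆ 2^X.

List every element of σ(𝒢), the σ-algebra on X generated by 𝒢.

Answer: σ(𝒢) = { {}, { ω₂ }, { ω₃ }, { ω₄ }, { ω₅ }, { ω₁, ω₆ }, { ω₂, ω₃ }, { ω₂, ω₄ }, { ω₂, ω₅ }, { ω₃, ω₄ }, { ω₃, ω₅ }, { ω₄, ω₅ }, { ω₁, ω₂, ω₆ }, { ω₁, ω₃, ω₆ }, { ω₁, ω₄, ω₆ }, { ω₁, ω₅, ω₆ }, { ω₂, ω₃, ω₄ }, { ω₂, ω₃, ω₅ }, { ω₂, ω₄, ω₅ }, { ω₃, ω₄, ω₅ }, { ω₁, ω₂, ω₃, ω₆ }, { ω₁, ω₂, ω₄, ω₆ }, { ω₁, ω₂, ω₅, ω₆ }, { ω₁, ω₃, ω₄, ω₆ }, { ω₁, ω₃, ω₅, ω₆ }, { ω₁, ω₄, ω₅, ω₆ }, { ω₂, ω₃, ω₄, ω₅ }, { ω₁, ω₂, ω₃, ω₄, ω₆ }, { ω₁, ω₂, ω₃, ω₅, ω₆ }, { ω₁, ω₂, ω₄, ω₅, ω₆ }, { ω₁, ω₃, ω₄, ω₅, ω₆ }, X }

Trace:
Begin from { {}, { ω₂ }, { ω₁, ω₃, ω₆ }, { ω₁, ω₂, ω₄, ω₆ }, X } (that is, 𝒢 plus ∅ and X).
Round 1. New:
  { ω₃, ω₅ }  = complement { ω₁, ω₂, ω₄, ω₆ }
  { ω₂, ω₄, ω₅ }  = complement { ω₁, ω₃, ω₆ }
  { ω₁, ω₂, ω₃, ω₆ }  = { ω₁, ω₃, ω₆ } ∪ { ω₂ }
  { ω₁, ω₂, ω₃, ω₄, ω₆ }  = { ω₁, ω₂, ω₄, ω₆ } ∪ { ω₁, ω₃, ω₆ }
  { ω₁, ω₃, ω₄, ω₅, ω₆ }  = complement { ω₂ }
Round 2 (7 new):
  { ω₅ }  = complement { ω₁, ω₂, ω₃, ω₄, ω₆ }
  { ω₄, ω₅ }  = complement { ω₁, ω₂, ω₃, ω₆ }
  { ω₂, ω₃, ω₅ }  = { ω₂ } ∪ { ω₃, ω₅ }
  { ω₁, ω₃, ω₅, ω₆ }  = { ω₁, ω₃, ω₆ } ∪ { ω₃, ω₅ }
  { ω₂, ω₃, ω₄, ω₅ }  = { ω₃, ω₅ } ∪ { ω₂, ω₄, ω₅ }
  { ω₁, ω₂, ω₃, ω₅, ω₆ }  = { ω₁, ω₂, ω₃, ω₆ } ∪ { ω₃, ω₅ }
  { ω₁, ω₂, ω₄, ω₅, ω₆ }  = { ω₁, ω₂, ω₄, ω₆ } ∪ { ω₂, ω₄, ω₅ }
Round 3. New:
  { ω₃ }  = complement { ω₁, ω₂, ω₄, ω₅, ω₆ }
  { ω₄ }  = complement { ω₁, ω₂, ω₃, ω₅, ω₆ }
  { ω₁, ω₆ }  = complement { ω₂, ω₃, ω₄, ω₅ }
  { ω₂, ω₄ }  = complement { ω₁, ω₃, ω₅, ω₆ }
  { ω₂, ω₅ }  = { ω₂ } ∪ { ω₅ }
  { ω₁, ω₄, ω₆ }  = complement { ω₂, ω₃, ω₅ }
  { ω₃, ω₄, ω₅ }  = { ω₄, ω₅ } ∪ { ω₃, ω₅ }
Round 4 (8 new):
  { ω₂, ω₃ }  = { ω₂ } ∪ { ω₃ }
  { ω₃, ω₄ }  = { ω₃ } ∪ { ω₄ }
  { ω₁, ω₂, ω₆ }  = complement { ω₃, ω₄, ω₅ }
  { ω₁, ω₅, ω₆ }  = { ω₁, ω₆ } ∪ { ω₅ }
  { ω₂, ω₃, ω₄ }  = { ω₃ } ∪ { ω₂, ω₄ }
  { ω₁, ω₂, ω₅, ω₆ }  = { ω₂, ω₅ } ∪ { ω₁, ω₆ }
  { ω₁, ω₃, ω₄, ω₆ }  = complement { ω₂, ω₅ }
  { ω₁, ω₄, ω₅, ω₆ }  = { ω₁, ω₆ } ∪ { ω₄, ω₅ }
Round 5 adds nothing — fixpoint reached.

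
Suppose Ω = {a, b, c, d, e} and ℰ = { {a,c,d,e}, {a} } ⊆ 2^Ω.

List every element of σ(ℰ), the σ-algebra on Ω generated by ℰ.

Answer: σ(ℰ) = { {}, {a}, {b}, {a,b}, {c,d,e}, {a,c,d,e}, {b,c,d,e}, Ω }

Derivation:
Start: ℰ ∪ {∅, Ω} = { {}, {a}, {a,c,d,e}, Ω }.
Pass 1 (2 new):
  {b}  = {a,c,d,e}ᶜ
  {b,c,d,e}  = {a}ᶜ
Pass 2 adds 1:
  {a,b}  = {b} ∪ {a}
Pass 3 adds 1:
  {c,d,e}  = {a,b}ᶜ
Pass 4: no new sets; the family is a σ-algebra.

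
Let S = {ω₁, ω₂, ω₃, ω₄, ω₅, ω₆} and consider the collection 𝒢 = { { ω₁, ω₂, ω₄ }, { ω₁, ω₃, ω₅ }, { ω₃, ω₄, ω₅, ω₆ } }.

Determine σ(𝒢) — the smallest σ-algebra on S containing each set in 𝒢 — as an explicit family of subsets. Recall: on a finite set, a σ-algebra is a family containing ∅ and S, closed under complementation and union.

Answer: σ(𝒢) = { ∅, { ω₁ }, { ω₂ }, { ω₄ }, { ω₆ }, { ω₁, ω₂ }, { ω₁, ω₄ }, { ω₁, ω₆ }, { ω₂, ω₄ }, { ω₂, ω₆ }, { ω₃, ω₅ }, { ω₄, ω₆ }, { ω₁, ω₂, ω₄ }, { ω₁, ω₂, ω₆ }, { ω₁, ω₃, ω₅ }, { ω₁, ω₄, ω₆ }, { ω₂, ω₃, ω₅ }, { ω₂, ω₄, ω₆ }, { ω₃, ω₄, ω₅ }, { ω₃, ω₅, ω₆ }, { ω₁, ω₂, ω₃, ω₅ }, { ω₁, ω₂, ω₄, ω₆ }, { ω₁, ω₃, ω₄, ω₅ }, { ω₁, ω₃, ω₅, ω₆ }, { ω₂, ω₃, ω₄, ω₅ }, { ω₂, ω₃, ω₅, ω₆ }, { ω₃, ω₄, ω₅, ω₆ }, { ω₁, ω₂, ω₃, ω₄, ω₅ }, { ω₁, ω₂, ω₃, ω₅, ω₆ }, { ω₁, ω₃, ω₄, ω₅, ω₆ }, { ω₂, ω₃, ω₄, ω₅, ω₆ }, S }

Check:
Take S₀ = 𝒢 ∪ {∅, S} = { ∅, { ω₁, ω₂, ω₄ }, { ω₁, ω₃, ω₅ }, { ω₃, ω₄, ω₅, ω₆ }, S }.
Round 1 (5 new):
  { ω₁, ω₂ }  = complement { ω₃, ω₄, ω₅, ω₆ }
  { ω₂, ω₄, ω₆ }  = complement { ω₁, ω₃, ω₅ }
  { ω₃, ω₅, ω₆ }  = complement { ω₁, ω₂, ω₄ }
  { ω₁, ω₂, ω₃, ω₄, ω₅ }  = { ω₁, ω₃, ω₅ } ∪ { ω₁, ω₂, ω₄ }
  { ω₁, ω₃, ω₄, ω₅, ω₆ }  = { ω₃, ω₄, ω₅, ω₆ } ∪ { ω₁, ω₃, ω₅ }
  |family| = 10
Round 2 (7 new):
  { ω₂ }  = complement { ω₁, ω₃, ω₄, ω₅, ω₆ }
  { ω₆ }  = complement { ω₁, ω₂, ω₃, ω₄, ω₅ }
  { ω₁, ω₂, ω₃, ω₅ }  = { ω₁, ω₂ } ∪ { ω₁, ω₃, ω₅ }
  { ω₁, ω₂, ω₄, ω₆ }  = { ω₂, ω₄, ω₆ } ∪ { ω₁, ω₂ }
  { ω₁, ω₃, ω₅, ω₆ }  = { ω₁, ω₃, ω₅ } ∪ { ω₃, ω₅, ω₆ }
  { ω₁, ω₂, ω₃, ω₅, ω₆ }  = { ω₁, ω₂ } ∪ { ω₃, ω₅, ω₆ }
  { ω₂, ω₃, ω₄, ω₅, ω₆ }  = { ω₂, ω₄, ω₆ } ∪ { ω₃, ω₄, ω₅, ω₆ }
  |family| = 17
Round 3 (8 new):
  { ω₁ }  = complement { ω₂, ω₃, ω₄, ω₅, ω₆ }
  { ω₄ }  = complement { ω₁, ω₂, ω₃, ω₅, ω₆ }
  { ω₂, ω₄ }  = complement { ω₁, ω₃, ω₅, ω₆ }
  { ω₂, ω₆ }  = { ω₂ } ∪ { ω₆ }
  { ω₃, ω₅ }  = complement { ω₁, ω₂, ω₄, ω₆ }
  { ω₄, ω₆ }  = complement { ω₁, ω₂, ω₃, ω₅ }
  { ω₁, ω₂, ω₆ }  = { ω₁, ω₂ } ∪ { ω₆ }
  { ω₂, ω₃, ω₅, ω₆ }  = { ω₃, ω₅, ω₆ } ∪ { ω₂ }
  |family| = 25
Round 4. New:
  { ω₁, ω₄ }  = complement { ω₂, ω₃, ω₅, ω₆ }
  { ω₁, ω₆ }  = { ω₁ } ∪ { ω₆ }
  { ω₁, ω₄, ω₆ }  = { ω₁ } ∪ { ω₄, ω₆ }
  { ω₂, ω₃, ω₅ }  = { ω₂ } ∪ { ω₃, ω₅ }
  { ω₃, ω₄, ω₅ }  = complement { ω₁, ω₂, ω₆ }
  { ω₁, ω₃, ω₄, ω₅ }  = complement { ω₂, ω₆ }
  { ω₂, ω₃, ω₄, ω₅ }  = { ω₃, ω₅ } ∪ { ω₂, ω₄ }
  |family| = 32
Round 5: already closed under ᶜ and ∪.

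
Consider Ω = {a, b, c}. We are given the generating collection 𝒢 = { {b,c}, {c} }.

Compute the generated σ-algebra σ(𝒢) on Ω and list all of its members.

σ(𝒢) (8 sets): { ∅, {a}, {b}, {c}, {a,b}, {a,c}, {b,c}, Ω }

Working:
Take S₀ = 𝒢 ∪ {∅, Ω} = { ∅, {c}, {b,c}, Ω }.
Iteration 1 (2 new):
  {a}  = complement {b,c}
  {a,b}  = complement {c}
  |family| = 6
Iteration 2: +1 →
  {a,c}  = {c} ∪ {a}
  |family| = 7
Iteration 3 (1 new):
  {b}  = complement {a,c}
  |family| = 8
Iteration 4: no new sets; the family is a σ-algebra.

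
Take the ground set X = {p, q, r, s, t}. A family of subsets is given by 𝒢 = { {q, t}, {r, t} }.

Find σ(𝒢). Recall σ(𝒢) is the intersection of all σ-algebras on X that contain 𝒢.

Initial family (4 sets): { {}, {q, t}, {r, t}, X }.
Pass 1. New:
  {p, q, s}  = ᶜ of {r, t}
  {p, r, s}  = ᶜ of {q, t}
  {q, r, t}  = {r, t} ∪ {q, t}
  [7 total]
Pass 2 adds 4:
  {p, s}  = ᶜ of {q, r, t}
  {p, q, r, s}  = {p, r, s} ∪ {p, q, s}
  {p, q, s, t}  = {q, t} ∪ {p, q, s}
  {p, r, s, t}  = {p, r, s} ∪ {r, t}
  [11 total]
Pass 3 (3 new):
  {q}  = ᶜ of {p, r, s, t}
  {r}  = ᶜ of {p, q, s, t}
  {t}  = ᶜ of {p, q, r, s}
  [14 total]
Pass 4: +2 →
  {q, r}  = {r} ∪ {q}
  {p, s, t}  = {p, s} ∪ {t}
  [16 total]
Pass 5: stable.

Hence σ(𝒢) has 16 members: { {}, {q}, {r}, {t}, {p, s}, {q, r}, {q, t}, {r, t}, {p, q, s}, {p, r, s}, {p, s, t}, {q, r, t}, {p, q, r, s}, {p, q, s, t}, {p, r, s, t}, X }.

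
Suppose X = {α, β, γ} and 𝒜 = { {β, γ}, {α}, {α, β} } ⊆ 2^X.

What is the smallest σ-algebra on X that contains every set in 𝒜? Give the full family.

Answer: σ(𝒜) = { {}, {α}, {β}, {γ}, {α, β}, {α, γ}, {β, γ}, X }

Check:
Begin from { {}, {α}, {α, β}, {β, γ}, X } (that is, 𝒜 plus ∅ and X).
Iteration 1 (1 new):
  {γ}  = {α, β}ᶜ
  [6 total]
Iteration 2 (1 new):
  {α, γ}  = {γ} ∪ {α}
  [7 total]
Iteration 3 adds 1:
  {β}  = {α, γ}ᶜ
  [8 total]
After Iteration 4 the family is unchanged; done.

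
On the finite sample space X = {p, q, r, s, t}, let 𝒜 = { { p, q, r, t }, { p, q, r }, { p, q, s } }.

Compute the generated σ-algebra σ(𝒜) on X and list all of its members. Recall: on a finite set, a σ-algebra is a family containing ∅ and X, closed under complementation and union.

σ(𝒜) (16 sets): { ∅, { r }, { s }, { t }, { p, q }, { r, s }, { r, t }, { s, t }, { p, q, r }, { p, q, s }, { p, q, t }, { r, s, t }, { p, q, r, s }, { p, q, r, t }, { p, q, s, t }, X }

Check:
Start: 𝒜 ∪ {∅, X} = { ∅, { p, q, r }, { p, q, s }, { p, q, r, t }, X }.
Iteration 1 (4 new):
  { s }  = complement { p, q, r, t }
  { r, t }  = complement { p, q, s }
  { s, t }  = complement { p, q, r }
  { p, q, r, s }  = { p, q, r } ∪ { p, q, s }
  |family| = 9
Iteration 2. New:
  { t }  = complement { p, q, r, s }
  { r, s, t }  = { s, t } ∪ { r, t }
  { p, q, s, t }  = { p, q, s } ∪ { s, t }
  |family| = 12
Iteration 3 adds 2:
  { r }  = complement { p, q, s, t }
  { p, q }  = complement { r, s, t }
  |family| = 14
Iteration 4. New:
  { r, s }  = { r } ∪ { s }
  { p, q, t }  = { p, q } ∪ { t }
  |family| = 16
Iteration 5: stable.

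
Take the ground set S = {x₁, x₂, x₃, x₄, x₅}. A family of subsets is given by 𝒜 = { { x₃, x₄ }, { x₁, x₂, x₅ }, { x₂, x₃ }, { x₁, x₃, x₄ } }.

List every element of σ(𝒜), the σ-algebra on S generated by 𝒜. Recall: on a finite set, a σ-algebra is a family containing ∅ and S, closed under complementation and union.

Take S₀ = 𝒜 ∪ {∅, S} = { {  }, { x₂, x₃ }, { x₃, x₄ }, { x₁, x₂, x₅ }, { x₁, x₃, x₄ }, S }.
Iteration 1 adds 5:
  { x₂, x₅ }  = { x₁, x₃, x₄ }ᶜ
  { x₁, x₄, x₅ }  = { x₂, x₃ }ᶜ
  { x₂, x₃, x₄ }  = { x₃, x₄ } ∪ { x₂, x₃ }
  { x₁, x₂, x₃, x₄ }  = { x₁, x₃, x₄ } ∪ { x₂, x₃ }
  { x₁, x₂, x₃, x₅ }  = { x₁, x₂, x₅ } ∪ { x₂, x₃ }
  [11 total]
Iteration 2 (7 new):
  { x₄ }  = { x₁, x₂, x₃, x₅ }ᶜ
  { x₅ }  = { x₁, x₂, x₃, x₄ }ᶜ
  { x₁, x₅ }  = { x₂, x₃, x₄ }ᶜ
  { x₂, x₃, x₅ }  = { x₂, x₅ } ∪ { x₂, x₃ }
  { x₁, x₂, x₄, x₅ }  = { x₁, x₄, x₅ } ∪ { x₂, x₅ }
  { x₁, x₃, x₄, x₅ }  = { x₁, x₄, x₅ } ∪ { x₃, x₄ }
  { x₂, x₃, x₄, x₅ }  = { x₂, x₅ } ∪ { x₃, x₄ }
  [18 total]
Iteration 3 adds 7:
  { x₁ }  = { x₂, x₃, x₄, x₅ }ᶜ
  { x₂ }  = { x₁, x₃, x₄, x₅ }ᶜ
  { x₃ }  = { x₁, x₂, x₄, x₅ }ᶜ
  { x₁, x₄ }  = { x₂, x₃, x₅ }ᶜ
  { x₄, x₅ }  = { x₄ } ∪ { x₅ }
  { x₂, x₄, x₅ }  = { x₂, x₅ } ∪ { x₄ }
  { x₃, x₄, x₅ }  = { x₃, x₄ } ∪ { x₅ }
  [25 total]
Iteration 4 adds 7:
  { x₁, x₂ }  = { x₃, x₄, x₅ }ᶜ
  { x₁, x₃ }  = { x₂, x₄, x₅ }ᶜ
  { x₂, x₄ }  = { x₂ } ∪ { x₄ }
  { x₃, x₅ }  = { x₅ } ∪ { x₃ }
  { x₁, x₂, x₃ }  = { x₄, x₅ }ᶜ
  { x₁, x₂, x₄ }  = { x₂ } ∪ { x₁, x₄ }
  { x₁, x₃, x₅ }  = { x₃ } ∪ { x₁, x₅ }
  [32 total]
After Iteration 5 the family is unchanged; done.

σ(𝒜) = { {  }, { x₁ }, { x₂ }, { x₃ }, { x₄ }, { x₅ }, { x₁, x₂ }, { x₁, x₃ }, { x₁, x₄ }, { x₁, x₅ }, { x₂, x₃ }, { x₂, x₄ }, { x₂, x₅ }, { x₃, x₄ }, { x₃, x₅ }, { x₄, x₅ }, { x₁, x₂, x₃ }, { x₁, x₂, x₄ }, { x₁, x₂, x₅ }, { x₁, x₃, x₄ }, { x₁, x₃, x₅ }, { x₁, x₄, x₅ }, { x₂, x₃, x₄ }, { x₂, x₃, x₅ }, { x₂, x₄, x₅ }, { x₃, x₄, x₅ }, { x₁, x₂, x₃, x₄ }, { x₁, x₂, x₃, x₅ }, { x₁, x₂, x₄, x₅ }, { x₁, x₃, x₄, x₅ }, { x₂, x₃, x₄, x₅ }, S }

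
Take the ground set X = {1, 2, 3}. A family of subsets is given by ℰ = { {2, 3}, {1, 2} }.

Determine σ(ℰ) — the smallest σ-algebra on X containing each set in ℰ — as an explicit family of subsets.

Take S₀ = ℰ ∪ {∅, X} = { {}, {1, 2}, {2, 3}, X }.
Pass 1 (2 new):
  {1}  = ᶜ of {2, 3}
  {3}  = ᶜ of {1, 2}
  (now 6)
Pass 2: +1 →
  {1, 3}  = {3} ∪ {1}
  (now 7)
Pass 3: 1 new —
  {2}  = ᶜ of {1, 3}
  (now 8)
Pass 4 adds nothing — fixpoint reached.

Therefore σ(ℰ) = { {}, {1}, {2}, {3}, {1, 2}, {1, 3}, {2, 3}, X } (|σ(ℰ)| = 8).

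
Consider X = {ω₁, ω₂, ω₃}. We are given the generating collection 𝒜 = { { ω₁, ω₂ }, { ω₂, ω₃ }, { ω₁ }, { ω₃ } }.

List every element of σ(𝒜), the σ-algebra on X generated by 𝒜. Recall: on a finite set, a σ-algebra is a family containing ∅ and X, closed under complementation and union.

σ(𝒜) = { ∅, { ω₁ }, { ω₂ }, { ω₃ }, { ω₁, ω₂ }, { ω₁, ω₃ }, { ω₂, ω₃ }, X }

Check:
Seed the family with 𝒜 together with ∅ and X: { ∅, { ω₁ }, { ω₃ }, { ω₁, ω₂ }, { ω₂, ω₃ }, X }.
Iteration 1. New:
  { ω₁, ω₃ }  = { ω₃ } ∪ { ω₁ }
  — 7 sets.
Iteration 2: 1 new —
  { ω₂ }  = { ω₁, ω₃ }ᶜ
  — 8 sets.
Iteration 3: stable.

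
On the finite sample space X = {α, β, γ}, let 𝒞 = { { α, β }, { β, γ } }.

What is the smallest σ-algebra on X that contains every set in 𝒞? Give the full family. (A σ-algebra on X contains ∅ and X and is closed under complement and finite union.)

Take S₀ = 𝒞 ∪ {∅, X} = { {  }, { α, β }, { β, γ }, X }.
Iteration 1 (2 new):
  { α }  = X∖{ β, γ }
  { γ }  = X∖{ α, β }
  [6 total]
Iteration 2: +1 →
  { α, γ }  = { γ } ∪ { α }
  [7 total]
Iteration 3. New:
  { β }  = X∖{ α, γ }
  [8 total]
After Iteration 4 the family is unchanged; done.

Therefore σ(𝒞) = { {  }, { α }, { β }, { γ }, { α, β }, { α, γ }, { β, γ }, X } (|σ(𝒞)| = 8).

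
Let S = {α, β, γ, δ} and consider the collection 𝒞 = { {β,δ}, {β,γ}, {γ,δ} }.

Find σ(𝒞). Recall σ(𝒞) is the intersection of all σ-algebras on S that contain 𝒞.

Begin from { {}, {β,γ}, {β,δ}, {γ,δ}, S } (that is, 𝒞 plus ∅ and S).
Step 1 (4 new):
  {α,β}  = complement {γ,δ}
  {α,γ}  = complement {β,δ}
  {α,δ}  = complement {β,γ}
  {β,γ,δ}  = {γ,δ} ∪ {β,γ}
  (now 9)
Step 2: 4 new —
  {α}  = complement {β,γ,δ}
  {α,β,γ}  = {α,β} ∪ {β,γ}
  {α,β,δ}  = {α,β} ∪ {α,δ}
  {α,γ,δ}  = {γ,δ} ∪ {α,δ}
  (now 13)
Step 3: 3 new —
  {β}  = complement {α,γ,δ}
  {γ}  = complement {α,β,δ}
  {δ}  = complement {α,β,γ}
  (now 16)
Step 4: stable.

Therefore σ(𝒞) = { {}, {α}, {β}, {γ}, {δ}, {α,β}, {α,γ}, {α,δ}, {β,γ}, {β,δ}, {γ,δ}, {α,β,γ}, {α,β,δ}, {α,γ,δ}, {β,γ,δ}, S } (|σ(𝒞)| = 16).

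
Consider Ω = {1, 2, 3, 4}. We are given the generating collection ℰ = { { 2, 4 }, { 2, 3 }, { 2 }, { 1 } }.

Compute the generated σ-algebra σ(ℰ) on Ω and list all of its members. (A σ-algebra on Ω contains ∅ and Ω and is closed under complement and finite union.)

Begin from { {}, { 1 }, { 2 }, { 2, 3 }, { 2, 4 }, Ω } (that is, ℰ plus ∅ and Ω).
Round 1: +7 →
  { 1, 2 }  = { 2 } ∪ { 1 }
  { 1, 3 }  = complement { 2, 4 }
  { 1, 4 }  = complement { 2, 3 }
  { 1, 2, 3 }  = { 2, 3 } ∪ { 1 }
  { 1, 2, 4 }  = { 2, 4 } ∪ { 1 }
  { 1, 3, 4 }  = complement { 2 }
  { 2, 3, 4 }  = complement { 1 }
  — 13 sets.
Round 2 adds 3:
  { 3 }  = complement { 1, 2, 4 }
  { 4 }  = complement { 1, 2, 3 }
  { 3, 4 }  = complement { 1, 2 }
  — 16 sets.
Round 3: already closed under ᶜ and ∪.

Hence σ(ℰ) has 16 members: { {}, { 1 }, { 2 }, { 3 }, { 4 }, { 1, 2 }, { 1, 3 }, { 1, 4 }, { 2, 3 }, { 2, 4 }, { 3, 4 }, { 1, 2, 3 }, { 1, 2, 4 }, { 1, 3, 4 }, { 2, 3, 4 }, Ω }.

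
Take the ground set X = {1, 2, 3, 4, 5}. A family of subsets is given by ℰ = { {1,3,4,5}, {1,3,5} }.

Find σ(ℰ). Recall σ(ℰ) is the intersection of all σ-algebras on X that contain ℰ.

Take S₀ = ℰ ∪ {∅, X} = { {}, {1,3,5}, {1,3,4,5}, X }.
Iteration 1: 2 new —
  {2}  = X∖{1,3,4,5}
  {2,4}  = X∖{1,3,5}
Iteration 2: +1 →
  {1,2,3,5}  = {1,3,5} ∪ {2}
Iteration 3 (1 new):
  {4}  = X∖{1,2,3,5}
Iteration 4: no new sets; the family is a σ-algebra.

Hence σ(ℰ) has 8 members: { {}, {2}, {4}, {2,4}, {1,3,5}, {1,2,3,5}, {1,3,4,5}, X }.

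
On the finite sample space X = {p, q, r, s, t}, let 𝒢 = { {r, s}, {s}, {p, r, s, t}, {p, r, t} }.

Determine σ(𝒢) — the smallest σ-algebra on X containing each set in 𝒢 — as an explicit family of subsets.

σ(𝒢) = { {}, {q}, {r}, {s}, {p, t}, {q, r}, {q, s}, {r, s}, {p, q, t}, {p, r, t}, {p, s, t}, {q, r, s}, {p, q, r, t}, {p, q, s, t}, {p, r, s, t}, X }

Working:
Begin from { {}, {s}, {r, s}, {p, r, t}, {p, r, s, t}, X } (that is, 𝒢 plus ∅ and X).
Pass 1: 4 new —
  {q}  = ᶜ of {p, r, s, t}
  {q, s}  = ᶜ of {p, r, t}
  {p, q, t}  = ᶜ of {r, s}
  {p, q, r, t}  = ᶜ of {s}
  |family| = 10
Pass 2 (2 new):
  {q, r, s}  = {r, s} ∪ {q}
  {p, q, s, t}  = {p, q, t} ∪ {s}
  |family| = 12
Pass 3: 2 new —
  {r}  = ᶜ of {p, q, s, t}
  {p, t}  = ᶜ of {q, r, s}
  |family| = 14
Pass 4: +2 →
  {q, r}  = {r} ∪ {q}
  {p, s, t}  = {p, t} ∪ {s}
  |family| = 16
Pass 5: already closed under ᶜ and ∪.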